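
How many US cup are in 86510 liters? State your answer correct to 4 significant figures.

1 L = 4.22675 US cups.
Then 86510 × 4.22675 ≈ 365700 US cup.

365700 US cups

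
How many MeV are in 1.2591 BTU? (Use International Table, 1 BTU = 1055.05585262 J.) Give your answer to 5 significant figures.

8.2914e+15 MeV

1 BTU = 6.585141e+15 megaelectronvolts.
1.2591 × 6.585141e+15 ≈ 8.2914e+15 MeV.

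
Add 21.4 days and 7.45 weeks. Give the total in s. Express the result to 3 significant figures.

6.35e+6 s

21.4 d = 1.84896e+6 s and 7.45 wk = 4.50576e+6 s.
1.84896e+6 + 4.50576e+6 ≈ 6.35e+6 s.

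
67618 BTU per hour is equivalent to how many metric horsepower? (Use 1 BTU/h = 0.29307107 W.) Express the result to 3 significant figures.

26.9 metric horsepower

1 BTU/h = 0.000398466 metric horsepower.
Then 67618 × 0.000398466 ≈ 26.9 PS.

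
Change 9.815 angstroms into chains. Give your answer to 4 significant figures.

1 angstrom = 4.97097e-12 chains.
9.815 × 4.97097e-12 ≈ 4.879e-11 chain.

4.879e-11 chain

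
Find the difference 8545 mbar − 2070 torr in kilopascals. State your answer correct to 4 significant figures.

578.5 kPa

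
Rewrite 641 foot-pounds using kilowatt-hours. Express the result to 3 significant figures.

1 ft·lbf = 3.76616 × 10^-7 kWh.
So 641 × 3.76616 × 10^-7 ≈ 0.000241 kWh.

0.000241 kilowatt-hours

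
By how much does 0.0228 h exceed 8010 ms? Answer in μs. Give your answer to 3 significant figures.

0.0228 h = 8.20800e+7 μs and 8010 ms = 8.01000e+6 μs.
8.20800e+7 − 8.01000e+6 ≈ 7.41e+7 μs.

7.41e+7 microseconds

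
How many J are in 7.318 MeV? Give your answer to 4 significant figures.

1 MeV = 1.60218e-13 joules.
Then 7.318 × 1.60218e-13 ≈ 1.172e-12 J.

1.172e-12 J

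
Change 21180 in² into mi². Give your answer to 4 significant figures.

1 in² = 2.49098e-10 square miles.
So 21180 × 2.49098e-10 ≈ 5.276e-6 mi².

5.276e-6 mi²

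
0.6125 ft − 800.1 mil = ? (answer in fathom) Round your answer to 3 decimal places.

0.091 fathom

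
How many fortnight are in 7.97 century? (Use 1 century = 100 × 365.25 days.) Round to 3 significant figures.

20800 fortnights

1 century = 2608.93 fortnights.
Then 7.97 × 2608.93 ≈ 20800 fortnight.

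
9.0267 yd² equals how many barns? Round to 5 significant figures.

1 yd² = 8.36127e+27 barns.
Then 9.0267 × 8.36127e+27 ≈ 7.5475e+28 barn.

7.5475e+28 barns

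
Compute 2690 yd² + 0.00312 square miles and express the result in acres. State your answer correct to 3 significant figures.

2690 yd² = 0.555785 acre and 0.00312 mi² = 1.99680 acre.
0.555785 + 1.99680 ≈ 2.55 acre.

2.55 acre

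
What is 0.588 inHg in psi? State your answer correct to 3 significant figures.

1 inch of mercury = 0.491154 psi.
Thus 0.588 × 0.491154 ≈ 0.289 psi.

0.289 psi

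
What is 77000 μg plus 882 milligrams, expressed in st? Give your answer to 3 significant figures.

0.000151 st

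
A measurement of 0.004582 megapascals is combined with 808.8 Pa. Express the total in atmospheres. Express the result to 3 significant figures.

0.0532 atm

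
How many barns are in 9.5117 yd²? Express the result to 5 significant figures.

7.9530 × 10^28 barns

1 square yard = 8.36127 × 10^27 barns.
So 9.5117 × 8.36127 × 10^27 ≈ 7.9530 × 10^28 barn.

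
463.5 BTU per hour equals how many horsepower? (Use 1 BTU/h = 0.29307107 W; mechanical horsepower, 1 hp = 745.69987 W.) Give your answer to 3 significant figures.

1 BTU/h = 0.000393015 horsepower.
Thus 463.5 × 0.000393015 ≈ 0.182 hp.

0.182 horsepower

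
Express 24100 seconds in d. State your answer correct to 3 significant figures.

1 second = 1.15741e-5 d.
So 24100 × 1.15741e-5 ≈ 0.279 d.

0.279 d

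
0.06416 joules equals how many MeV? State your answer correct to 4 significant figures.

4.005 × 10^11 MeV

1 joule = 6.24151 × 10^12 megaelectronvolts.
0.06416 × 6.24151 × 10^12 ≈ 4.005 × 10^11 MeV.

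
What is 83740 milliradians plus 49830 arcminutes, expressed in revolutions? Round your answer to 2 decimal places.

15.63 revolutions

83740 mrad = 13.3276 rev and 49830 arcmin = 2.30694 rev.
13.3276 + 2.30694 ≈ 15.63 rev.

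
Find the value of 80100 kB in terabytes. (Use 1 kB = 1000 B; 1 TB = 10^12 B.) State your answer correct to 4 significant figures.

1 kilobyte = 1.00000 × 10^-9 TB.
Thus 80100 × 1.00000 × 10^-9 ≈ 8.010 × 10^-5 TB.

8.010 × 10^-5 TB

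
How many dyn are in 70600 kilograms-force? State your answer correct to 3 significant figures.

1 kgf = 980665 dynes.
70600 × 980665 ≈ 6.92e+10 dyn.

6.92e+10 dyn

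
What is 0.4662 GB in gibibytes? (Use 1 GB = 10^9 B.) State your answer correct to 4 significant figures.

1 GB = 0.931323 gibibytes.
Thus 0.4662 × 0.931323 ≈ 0.4342 GiB.

0.4342 GiB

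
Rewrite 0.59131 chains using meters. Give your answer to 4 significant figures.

11.90 m

1 chain = 20.1168 m.
Thus 0.59131 × 20.1168 ≈ 11.90 m.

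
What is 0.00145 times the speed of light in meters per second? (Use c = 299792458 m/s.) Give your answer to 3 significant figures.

435000 meters per second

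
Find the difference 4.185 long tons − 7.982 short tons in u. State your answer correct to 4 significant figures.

4.185 long ton = 2.56071 × 10^30 u and 7.982 short ton = 4.36072 × 10^30 u.
2.56071 × 10^30 − 4.36072 × 10^30 ≈ -1.800 × 10^30 u.

-1.800 × 10^30 u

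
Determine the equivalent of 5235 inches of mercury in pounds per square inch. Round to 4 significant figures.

2571 pounds per square inch

1 inch of mercury = 0.491154 pounds per square inch.
So 5235 × 0.491154 ≈ 2571 psi.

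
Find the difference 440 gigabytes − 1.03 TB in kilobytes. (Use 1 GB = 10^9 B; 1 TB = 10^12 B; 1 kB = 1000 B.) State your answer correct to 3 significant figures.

-5.90 × 10^8 kB

440 GB = 4.40000 × 10^8 kB and 1.03 TB = 1.03000 × 10^9 kB.
4.40000 × 10^8 − 1.03000 × 10^9 ≈ -5.90 × 10^8 kB.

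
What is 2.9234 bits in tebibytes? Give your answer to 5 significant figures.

1 bit = 1.13687e-13 tebibytes.
Then 2.9234 × 1.13687e-13 ≈ 3.3235e-13 TiB.

3.3235e-13 tebibytes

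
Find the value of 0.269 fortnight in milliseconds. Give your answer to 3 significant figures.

1 fortnight = 1.20960 × 10^9 ms.
Thus 0.269 × 1.20960 × 10^9 ≈ 3.25 × 10^8 ms.

3.25 × 10^8 milliseconds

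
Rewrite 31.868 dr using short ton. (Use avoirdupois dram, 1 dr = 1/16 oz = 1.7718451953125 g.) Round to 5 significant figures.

1 dr = 1.953125 × 10^-6 short ton.
Then 31.868 × 1.953125 × 10^-6 ≈ 6.2242 × 10^-5 short ton.

6.2242 × 10^-5 short ton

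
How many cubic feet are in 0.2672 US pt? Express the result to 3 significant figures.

0.00446 ft³

1 US pint = 0.0167101 cubic feet.
So 0.2672 × 0.0167101 ≈ 0.00446 ft³.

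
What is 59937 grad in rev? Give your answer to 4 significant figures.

149.8 rev

1 gradian = 0.00250000 rev.
So 59937 × 0.00250000 ≈ 149.8 rev.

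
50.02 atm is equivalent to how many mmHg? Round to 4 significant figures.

38020 millimeters of mercury

1 atm = 760.000 millimeters of mercury.
Thus 50.02 × 760.000 ≈ 38020 mmHg.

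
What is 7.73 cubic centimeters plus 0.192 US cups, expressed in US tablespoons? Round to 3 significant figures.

3.59 US tbsp

7.73 cm³ = 0.522765 US tbsp and 0.192 US cup = 3.07200 US tbsp.
0.522765 + 3.07200 ≈ 3.59 US tbsp.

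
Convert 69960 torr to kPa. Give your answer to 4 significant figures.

9327 kilopascals

1 torr = 0.133322 kPa.
So 69960 × 0.133322 ≈ 9327 kPa.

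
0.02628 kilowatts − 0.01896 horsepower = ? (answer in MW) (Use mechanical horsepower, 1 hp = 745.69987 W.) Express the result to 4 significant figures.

1.214 × 10^-5 MW

0.02628 kW = 2.62800 × 10^-5 MW and 0.01896 hp = 1.41385 × 10^-5 MW.
2.62800 × 10^-5 − 1.41385 × 10^-5 ≈ 1.214 × 10^-5 MW.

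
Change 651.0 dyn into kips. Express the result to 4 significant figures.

1.464 × 10^-6 kips

1 dyn = 2.24809 × 10^-9 kip.
651.0 × 2.24809 × 10^-9 ≈ 1.464 × 10^-6 kip.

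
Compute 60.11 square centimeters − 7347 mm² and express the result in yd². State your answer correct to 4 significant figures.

-0.001598 yd²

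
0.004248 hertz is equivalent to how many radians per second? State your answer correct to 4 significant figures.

1 Hz = 6.28319 rad/s.
0.004248 × 6.28319 ≈ 0.02669 rad/s.

0.02669 radians per second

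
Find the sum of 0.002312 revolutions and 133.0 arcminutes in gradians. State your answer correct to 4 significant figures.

0.002312 rev = 0.924800 grad and 133.0 arcmin = 2.46296 grad.
0.924800 + 2.46296 ≈ 3.388 grad.

3.388 grad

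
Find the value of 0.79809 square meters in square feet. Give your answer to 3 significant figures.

8.59 ft²

1 m² = 10.7639 ft².
So 0.79809 × 10.7639 ≈ 8.59 ft².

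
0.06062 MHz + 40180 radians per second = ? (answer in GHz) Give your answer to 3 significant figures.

6.70 × 10^-5 GHz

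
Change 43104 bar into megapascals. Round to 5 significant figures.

4310.4 MPa

1 bar = 0.100000 MPa.
So 43104 × 0.100000 ≈ 4310.4 MPa.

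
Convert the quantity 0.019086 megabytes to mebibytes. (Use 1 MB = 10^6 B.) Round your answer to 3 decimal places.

0.018 MiB

1 MB = 0.953674 mebibytes.
So 0.019086 × 0.953674 ≈ 0.018 MiB.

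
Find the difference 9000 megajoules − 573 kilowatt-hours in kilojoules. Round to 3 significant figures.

6.94e+6 kJ

9000 MJ = 9.00000e+6 kJ and 573 kWh = 2.06280e+6 kJ.
9.00000e+6 − 2.06280e+6 ≈ 6.94e+6 kJ.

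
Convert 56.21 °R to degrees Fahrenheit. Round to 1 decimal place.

°R = °F + 459.67.
Applying the formula gives -403.5 °F.

-403.5 °F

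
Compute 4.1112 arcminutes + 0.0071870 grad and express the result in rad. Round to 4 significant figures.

0.001309 radians

4.1112 arcmin = 0.00119590 rad and 0.0071870 grad = 0.000112893 rad.
0.00119590 + 0.000112893 ≈ 0.001309 rad.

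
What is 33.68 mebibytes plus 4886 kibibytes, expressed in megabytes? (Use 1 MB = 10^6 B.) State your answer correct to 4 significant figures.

33.68 MiB = 35.3160 MB and 4886 KiB = 5.00326 MB.
35.3160 + 5.00326 ≈ 40.32 MB.

40.32 megabytes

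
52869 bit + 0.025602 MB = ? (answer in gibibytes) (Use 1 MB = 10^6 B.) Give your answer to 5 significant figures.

2.9998e-5 GiB

52869 bit = 6.15476e-6 GiB and 0.025602 MB = 2.38437e-5 GiB.
6.15476e-6 + 2.38437e-5 ≈ 2.9998e-5 GiB.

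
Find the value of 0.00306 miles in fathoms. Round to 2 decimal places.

1 mile = 880.000 fathoms.
Thus 0.00306 × 880.000 ≈ 2.69 fathom.

2.69 fathoms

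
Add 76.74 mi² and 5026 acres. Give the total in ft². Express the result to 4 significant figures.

76.74 mi² = 2.13939 × 10^9 ft² and 5026 acre = 2.18933 × 10^8 ft².
2.13939 × 10^9 + 2.18933 × 10^8 ≈ 2.358 × 10^9 ft².

2.358 × 10^9 square feet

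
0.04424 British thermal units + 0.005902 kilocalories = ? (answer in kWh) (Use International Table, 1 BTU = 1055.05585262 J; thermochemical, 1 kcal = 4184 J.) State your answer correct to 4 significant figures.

1.982e-5 kWh

0.04424 BTU = 1.29655e-5 kWh and 0.005902 kcal = 6.85944e-6 kWh.
1.29655e-5 + 6.85944e-6 ≈ 1.982e-5 kWh.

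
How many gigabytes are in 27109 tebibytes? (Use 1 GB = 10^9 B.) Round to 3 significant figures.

2.98e+7 GB

1 TiB = 1099.51 GB.
So 27109 × 1099.51 ≈ 2.98e+7 GB.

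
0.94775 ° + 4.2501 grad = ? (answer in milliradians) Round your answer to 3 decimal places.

0.94775 ° = 16.5414 mrad and 4.2501 grad = 66.7604 mrad.
16.5414 + 66.7604 ≈ 83.302 mrad.

83.302 milliradians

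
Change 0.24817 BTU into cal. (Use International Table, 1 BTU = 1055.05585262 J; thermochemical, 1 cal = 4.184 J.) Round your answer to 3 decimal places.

1 BTU = 252.164 cal.
0.24817 × 252.164 ≈ 62.580 cal.

62.580 calories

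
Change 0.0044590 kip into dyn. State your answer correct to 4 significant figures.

1.983 × 10^6 dynes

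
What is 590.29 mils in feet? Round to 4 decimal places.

1 mil = 8.33333e-5 feet.
Then 590.29 × 8.33333e-5 ≈ 0.0492 ft.

0.0492 feet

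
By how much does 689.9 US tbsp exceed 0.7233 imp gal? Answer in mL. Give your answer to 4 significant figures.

6913 milliliters

689.9 US tbsp = 10201.4 mL and 0.7233 imp gal = 3288.19 mL.
10201.4 − 3288.19 ≈ 6913 mL.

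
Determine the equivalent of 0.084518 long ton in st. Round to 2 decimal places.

1 long ton = 160.000 st.
Thus 0.084518 × 160.000 ≈ 13.52 st.

13.52 stone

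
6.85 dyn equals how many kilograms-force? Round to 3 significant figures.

6.99 × 10^-6 kgf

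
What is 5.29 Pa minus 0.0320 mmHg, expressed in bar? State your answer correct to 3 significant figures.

5.29 Pa = 5.29000 × 10^-5 bar and 0.0320 mmHg = 4.26632 × 10^-5 bar.
5.29000 × 10^-5 − 4.26632 × 10^-5 ≈ 1.02 × 10^-5 bar.

1.02 × 10^-5 bar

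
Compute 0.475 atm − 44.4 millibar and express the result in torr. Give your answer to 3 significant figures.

328 torr

0.475 atm = 361.000 torr and 44.4 mbar = 33.3027 torr.
361.000 − 33.3027 ≈ 328 torr.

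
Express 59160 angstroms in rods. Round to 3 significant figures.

1.18e-6 rods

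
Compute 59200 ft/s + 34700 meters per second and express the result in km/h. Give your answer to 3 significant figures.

59200 ft/s = 64959.0 km/h and 34700 m/s = 124920 km/h.
64959.0 + 124920 ≈ 190000 km/h.

190000 kilometers per hour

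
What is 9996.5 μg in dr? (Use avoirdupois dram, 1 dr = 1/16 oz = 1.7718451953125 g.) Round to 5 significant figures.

0.0056419 drams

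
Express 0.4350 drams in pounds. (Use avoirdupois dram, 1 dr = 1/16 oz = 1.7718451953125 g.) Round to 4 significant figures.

0.001699 lb

1 dram = 0.00390625 pounds.
So 0.4350 × 0.00390625 ≈ 0.001699 lb.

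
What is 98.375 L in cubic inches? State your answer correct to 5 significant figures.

6003.2 cubic inches

1 L = 61.0237 in³.
98.375 × 61.0237 ≈ 6003.2 in³.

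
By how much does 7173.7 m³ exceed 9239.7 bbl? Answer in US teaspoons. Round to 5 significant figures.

7173.7 m³ = 1.45543e+9 US tsp and 9239.7 bbl = 2.98036e+8 US tsp.
1.45543e+9 − 2.98036e+8 ≈ 1.1574e+9 US tsp.

1.1574e+9 US teaspoons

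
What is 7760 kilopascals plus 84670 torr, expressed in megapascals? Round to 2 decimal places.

7760 kPa = 7.76000 MPa and 84670 torr = 11.2884 MPa.
7.76000 + 11.2884 ≈ 19.05 MPa.

19.05 MPa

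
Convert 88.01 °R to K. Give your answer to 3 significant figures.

°R = K × 9/5.
Applying the formula gives 48.9 K.

48.9 kelvins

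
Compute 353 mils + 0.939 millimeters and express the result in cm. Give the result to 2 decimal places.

0.99 cm

353 mil = 0.896620 cm and 0.939 mm = 0.0939000 cm.
0.896620 + 0.0939000 ≈ 0.99 cm.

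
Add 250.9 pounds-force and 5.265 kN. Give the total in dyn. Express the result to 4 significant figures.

250.9 lbf = 1.11606e+8 dyn and 5.265 kN = 5.26500e+8 dyn.
1.11606e+8 + 5.26500e+8 ≈ 6.381e+8 dyn.

6.381e+8 dyn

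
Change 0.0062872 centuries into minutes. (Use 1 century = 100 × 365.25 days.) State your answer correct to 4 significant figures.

330700 min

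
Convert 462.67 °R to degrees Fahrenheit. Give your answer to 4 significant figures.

3.000 °F

°R = °F + 459.67.
Applying the formula gives 3.000 °F.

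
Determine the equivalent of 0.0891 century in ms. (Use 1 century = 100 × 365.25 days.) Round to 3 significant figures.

2.81 × 10^11 ms

1 century = 3.15576 × 10^12 milliseconds.
Thus 0.0891 × 3.15576 × 10^12 ≈ 2.81 × 10^11 ms.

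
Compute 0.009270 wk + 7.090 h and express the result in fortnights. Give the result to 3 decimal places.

0.009270 wk = 0.00463500 fortnight and 7.090 h = 0.0211012 fortnight.
0.00463500 + 0.0211012 ≈ 0.026 fortnight.

0.026 fortnights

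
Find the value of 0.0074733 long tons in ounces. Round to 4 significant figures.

267.8 oz

1 long ton = 35840.0 oz.
Thus 0.0074733 × 35840.0 ≈ 267.8 oz.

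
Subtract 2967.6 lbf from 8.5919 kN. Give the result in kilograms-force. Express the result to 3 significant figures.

-470 kgf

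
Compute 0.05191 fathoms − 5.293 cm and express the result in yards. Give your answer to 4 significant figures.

0.05191 fathom = 0.1038200 yd and 5.293 cm = 0.05788495 yd.
0.1038200 − 0.05788495 ≈ 0.04594 yd.

0.04594 yd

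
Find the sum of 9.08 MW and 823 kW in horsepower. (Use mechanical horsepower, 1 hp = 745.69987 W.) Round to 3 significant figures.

13300 horsepower

9.08 MW = 12176.5 hp and 823 kW = 1103.66 hp.
12176.5 + 1103.66 ≈ 13300 hp.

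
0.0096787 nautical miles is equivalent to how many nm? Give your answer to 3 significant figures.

1 nmi = 1.85200 × 10^12 nanometers.
Thus 0.0096787 × 1.85200 × 10^12 ≈ 1.79 × 10^10 nm.

1.79 × 10^10 nm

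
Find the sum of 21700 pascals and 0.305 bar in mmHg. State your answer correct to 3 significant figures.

392 millimeters of mercury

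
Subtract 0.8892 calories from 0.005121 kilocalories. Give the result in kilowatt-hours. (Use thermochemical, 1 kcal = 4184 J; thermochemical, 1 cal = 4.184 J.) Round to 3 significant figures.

4.92 × 10^-6 kilowatt-hours

0.005121 kcal = 5.95174 × 10^-6 kWh and 0.8892 cal = 1.03345 × 10^-6 kWh.
5.95174 × 10^-6 − 1.03345 × 10^-6 ≈ 4.92 × 10^-6 kWh.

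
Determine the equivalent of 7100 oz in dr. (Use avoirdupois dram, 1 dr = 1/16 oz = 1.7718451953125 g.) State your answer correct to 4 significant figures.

113600 drams

1 oz = 16.0000 drams.
Then 7100 × 16.0000 ≈ 113600 dr.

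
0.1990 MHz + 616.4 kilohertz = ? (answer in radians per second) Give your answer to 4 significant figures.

5.123e+6 rad/s

0.1990 MHz = 1.25035e+6 rad/s and 616.4 kHz = 3.87296e+6 rad/s.
1.25035e+6 + 3.87296e+6 ≈ 5.123e+6 rad/s.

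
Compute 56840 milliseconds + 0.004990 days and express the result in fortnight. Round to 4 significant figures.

0.0004034 fortnight

56840 ms = 4.69907e-5 fortnight and 0.004990 d = 0.000356429 fortnight.
4.69907e-5 + 0.000356429 ≈ 0.0004034 fortnight.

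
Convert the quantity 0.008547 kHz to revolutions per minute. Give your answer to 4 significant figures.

1 kilohertz = 60000.0 revolutions per minute.
So 0.008547 × 60000.0 ≈ 512.8 rpm.

512.8 rpm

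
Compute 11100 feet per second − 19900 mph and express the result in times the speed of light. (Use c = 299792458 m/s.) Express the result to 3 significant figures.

-1.84 × 10^-5 times the speed of light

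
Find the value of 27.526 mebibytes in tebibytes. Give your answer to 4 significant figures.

1 MiB = 9.53674 × 10^-7 TiB.
Thus 27.526 × 9.53674 × 10^-7 ≈ 2.625 × 10^-5 TiB.

2.625 × 10^-5 TiB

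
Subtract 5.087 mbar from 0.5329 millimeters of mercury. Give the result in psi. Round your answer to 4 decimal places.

-0.0635 psi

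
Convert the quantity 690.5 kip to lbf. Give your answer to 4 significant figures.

690500 lbf

1 kip = 1000.00 lbf.
So 690.5 × 1000.00 ≈ 690500 lbf.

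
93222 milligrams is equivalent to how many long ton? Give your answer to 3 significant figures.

9.17e-5 long ton

1 milligram = 9.84207e-10 long tons.
93222 × 9.84207e-10 ≈ 9.17e-5 long ton.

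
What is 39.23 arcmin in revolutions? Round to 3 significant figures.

0.00182 revolutions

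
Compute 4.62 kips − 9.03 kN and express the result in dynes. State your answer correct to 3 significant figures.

4.62 kip = 2.05508 × 10^9 dyn and 9.03 kN = 9.03000 × 10^8 dyn.
2.05508 × 10^9 − 9.03000 × 10^8 ≈ 1.15 × 10^9 dyn.

1.15 × 10^9 dyn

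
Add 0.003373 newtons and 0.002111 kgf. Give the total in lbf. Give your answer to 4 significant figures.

0.003373 N = 0.000758281 lbf and 0.002111 kgf = 0.00465396 lbf.
0.000758281 + 0.00465396 ≈ 0.005412 lbf.

0.005412 pounds-force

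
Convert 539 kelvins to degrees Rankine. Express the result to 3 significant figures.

970 degrees Rankine

°R = K × 9/5.
Applying the formula gives 970 °R.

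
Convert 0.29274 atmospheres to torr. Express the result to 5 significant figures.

222.48 torr

1 atm = 760.000 torr.
So 0.29274 × 760.000 ≈ 222.48 torr.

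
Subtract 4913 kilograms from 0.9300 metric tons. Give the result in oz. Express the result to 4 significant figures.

-140500 ounces

0.9300 t = 32804.8 oz and 4913 kg = 173301 oz.
32804.8 − 173301 ≈ -140500 oz.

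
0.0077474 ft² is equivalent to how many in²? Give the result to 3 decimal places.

1 square foot = 144.000 square inches.
Then 0.0077474 × 144.000 ≈ 1.116 in².

1.116 in²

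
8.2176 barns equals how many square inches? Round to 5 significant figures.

1.2737 × 10^-24 in²

1 barn = 1.55000 × 10^-25 in².
Thus 8.2176 × 1.55000 × 10^-25 ≈ 1.2737 × 10^-24 in².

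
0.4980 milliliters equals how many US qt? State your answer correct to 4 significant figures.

1 milliliter = 0.00105669 US qt.
0.4980 × 0.00105669 ≈ 0.0005262 US qt.

0.0005262 US quarts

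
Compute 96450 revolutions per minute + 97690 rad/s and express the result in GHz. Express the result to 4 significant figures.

1.716e-5 gigahertz

96450 rpm = 1.60750e-6 GHz and 97690 rad/s = 1.55478e-5 GHz.
1.60750e-6 + 1.55478e-5 ≈ 1.716e-5 GHz.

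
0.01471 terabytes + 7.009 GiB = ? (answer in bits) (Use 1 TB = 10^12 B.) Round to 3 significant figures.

1.78e+11 bits

0.01471 TB = 1.17680e+11 bit and 7.009 GiB = 6.02069e+10 bit.
1.17680e+11 + 6.02069e+10 ≈ 1.78e+11 bit.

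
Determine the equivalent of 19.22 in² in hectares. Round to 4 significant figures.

1 in² = 6.45160e-8 ha.
Thus 19.22 × 6.45160e-8 ≈ 1.240e-6 ha.

1.240e-6 hectares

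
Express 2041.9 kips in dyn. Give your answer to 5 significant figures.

9.0828 × 10^11 dynes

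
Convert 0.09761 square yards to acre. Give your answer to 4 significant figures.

2.017e-5 acre

1 yd² = 0.000206612 acre.
Then 0.09761 × 0.000206612 ≈ 2.017e-5 acre.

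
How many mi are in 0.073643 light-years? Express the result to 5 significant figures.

1 ly = 5.87863 × 10^12 mi.
0.073643 × 5.87863 × 10^12 ≈ 4.3292 × 10^11 mi.

4.3292 × 10^11 miles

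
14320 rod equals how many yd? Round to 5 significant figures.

78760 yd

1 rod = 5.50000 yd.
So 14320 × 5.50000 ≈ 78760 yd.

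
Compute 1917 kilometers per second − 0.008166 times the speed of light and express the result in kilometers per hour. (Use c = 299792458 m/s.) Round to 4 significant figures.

1917 km/s = 6.90120 × 10^6 km/h and 0.008166 c = 8.81318 × 10^6 km/h.
6.90120 × 10^6 − 8.81318 × 10^6 ≈ -1.912 × 10^6 km/h.

-1.912 × 10^6 km/h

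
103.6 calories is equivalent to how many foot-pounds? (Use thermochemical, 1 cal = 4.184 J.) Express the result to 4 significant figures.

1 cal = 3.08596 ft·lbf.
Then 103.6 × 3.08596 ≈ 319.7 ft·lbf.

319.7 ft·lbf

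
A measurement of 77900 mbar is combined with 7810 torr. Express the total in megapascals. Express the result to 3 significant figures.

8.83 megapascals

77900 mbar = 7.79000 MPa and 7810 torr = 1.04125 MPa.
7.79000 + 1.04125 ≈ 8.83 MPa.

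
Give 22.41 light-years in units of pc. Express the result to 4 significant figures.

6.871 pc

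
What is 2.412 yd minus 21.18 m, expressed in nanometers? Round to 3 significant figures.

-1.90 × 10^10 nm

2.412 yd = 2.20553 × 10^9 nm and 21.18 m = 2.11800 × 10^10 nm.
2.20553 × 10^9 − 2.11800 × 10^10 ≈ -1.90 × 10^10 nm.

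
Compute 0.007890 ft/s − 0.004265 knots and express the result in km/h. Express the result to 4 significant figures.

0.0007588 kilometers per hour

0.007890 ft/s = 0.00865754 km/h and 0.004265 kn = 0.00789878 km/h.
0.00865754 − 0.00789878 ≈ 0.0007588 km/h.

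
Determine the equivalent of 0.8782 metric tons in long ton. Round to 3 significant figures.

1 metric ton = 0.984207 long tons.
0.8782 × 0.984207 ≈ 0.864 long ton.

0.864 long ton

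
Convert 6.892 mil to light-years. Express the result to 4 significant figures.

1.850e-20 ly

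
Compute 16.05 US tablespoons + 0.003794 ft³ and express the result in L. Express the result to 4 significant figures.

16.05 US tbsp = 0.237328 L and 0.003794 ft³ = 0.107434 L.
0.237328 + 0.107434 ≈ 0.3448 L.

0.3448 L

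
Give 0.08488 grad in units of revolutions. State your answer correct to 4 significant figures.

1 gradian = 0.00250000 rev.
0.08488 × 0.00250000 ≈ 0.0002122 rev.

0.0002122 rev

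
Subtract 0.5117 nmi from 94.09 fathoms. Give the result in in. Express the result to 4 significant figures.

-30540 in

94.09 fathom = 6774.48 in and 0.5117 nmi = 37309.8 in.
6774.48 − 37309.8 ≈ -30540 in.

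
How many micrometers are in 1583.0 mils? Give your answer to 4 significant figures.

40210 micrometers

1 mil = 25.4000 μm.
1583.0 × 25.4000 ≈ 40210 μm.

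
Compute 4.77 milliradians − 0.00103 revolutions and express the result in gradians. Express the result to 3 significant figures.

-0.108 gradians

4.77 mrad = 0.303668 grad and 0.00103 rev = 0.412000 grad.
0.303668 − 0.412000 ≈ -0.108 grad.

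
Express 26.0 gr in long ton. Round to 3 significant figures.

1 grain = 6.37755 × 10^-8 long ton.
Then 26.0 × 6.37755 × 10^-8 ≈ 1.66 × 10^-6 long ton.

1.66 × 10^-6 long tons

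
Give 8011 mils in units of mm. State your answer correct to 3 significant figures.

203 mm

1 mil = 0.0254000 mm.
So 8011 × 0.0254000 ≈ 203 mm.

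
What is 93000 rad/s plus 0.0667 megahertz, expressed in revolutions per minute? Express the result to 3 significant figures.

4.89e+6 rpm

93000 rad/s = 888085 rpm and 0.0667 MHz = 4.00200e+6 rpm.
888085 + 4.00200e+6 ≈ 4.89e+6 rpm.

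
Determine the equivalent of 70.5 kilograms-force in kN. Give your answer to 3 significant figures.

1 kilogram-force = 0.00980665 kilonewtons.
Then 70.5 × 0.00980665 ≈ 0.691 kN.

0.691 kN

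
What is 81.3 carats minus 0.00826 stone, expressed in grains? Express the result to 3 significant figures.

81.3 ct = 250.930 gr and 0.00826 st = 809.480 gr.
250.930 − 809.480 ≈ -559 gr.

-559 grains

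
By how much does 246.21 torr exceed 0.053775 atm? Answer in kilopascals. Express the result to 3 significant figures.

27.4 kPa

246.21 torr = 32.8253 kPa and 0.053775 atm = 5.44875 kPa.
32.8253 − 5.44875 ≈ 27.4 kPa.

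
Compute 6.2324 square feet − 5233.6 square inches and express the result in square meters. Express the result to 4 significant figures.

-2.798 m²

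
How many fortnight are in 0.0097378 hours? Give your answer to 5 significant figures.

1 h = 0.00297619 fortnight.
0.0097378 × 0.00297619 ≈ 2.8982e-5 fortnight.

2.8982e-5 fortnight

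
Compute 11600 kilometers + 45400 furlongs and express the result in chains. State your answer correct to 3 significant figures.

1.03 × 10^6 chain

11600 km = 576632 chain and 45400 furlong = 454000 chain.
576632 + 454000 ≈ 1.03 × 10^6 chain.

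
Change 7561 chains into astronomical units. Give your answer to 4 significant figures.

1.017 × 10^-6 au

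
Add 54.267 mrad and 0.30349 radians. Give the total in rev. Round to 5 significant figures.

54.267 mrad = 0.00863686 rev and 0.30349 rad = 0.0483019 rev.
0.00863686 + 0.0483019 ≈ 0.056939 rev.

0.056939 rev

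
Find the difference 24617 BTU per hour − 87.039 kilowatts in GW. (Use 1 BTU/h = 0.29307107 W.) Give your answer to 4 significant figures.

-7.982e-5 GW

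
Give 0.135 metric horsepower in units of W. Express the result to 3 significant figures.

99.3 W

1 PS = 735.499 W.
Thus 0.135 × 735.499 ≈ 99.3 W.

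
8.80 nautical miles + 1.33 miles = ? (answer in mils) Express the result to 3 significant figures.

8.80 nmi = 6.41638 × 10^8 mil and 1.33 mi = 8.42688 × 10^7 mil.
6.41638 × 10^8 + 8.42688 × 10^7 ≈ 7.26 × 10^8 mil.

7.26 × 10^8 mils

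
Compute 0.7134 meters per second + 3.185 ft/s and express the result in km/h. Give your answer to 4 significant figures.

0.7134 m/s = 2.56824 km/h and 3.185 ft/s = 3.49484 km/h.
2.56824 + 3.49484 ≈ 6.063 km/h.

6.063 kilometers per hour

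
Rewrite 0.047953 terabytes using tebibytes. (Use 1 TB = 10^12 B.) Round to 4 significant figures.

0.04361 TiB

1 terabyte = 0.909495 TiB.
Then 0.047953 × 0.909495 ≈ 0.04361 TiB.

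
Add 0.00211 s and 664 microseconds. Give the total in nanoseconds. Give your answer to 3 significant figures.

2.77 × 10^6 ns

0.00211 s = 2.11000 × 10^6 ns and 664 μs = 664000 ns.
2.11000 × 10^6 + 664000 ≈ 2.77 × 10^6 ns.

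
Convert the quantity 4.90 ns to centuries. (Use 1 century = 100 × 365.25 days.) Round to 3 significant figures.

1 nanosecond = 3.16881e-19 century.
4.90 × 3.16881e-19 ≈ 1.55e-18 century.

1.55e-18 centuries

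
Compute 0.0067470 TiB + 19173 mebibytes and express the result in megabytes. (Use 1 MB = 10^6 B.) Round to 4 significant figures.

27520 megabytes

0.0067470 TiB = 7418.40 MB and 19173 MiB = 20104.3 MB.
7418.40 + 20104.3 ≈ 27520 MB.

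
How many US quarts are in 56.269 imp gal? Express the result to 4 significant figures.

270.3 US qt

1 imperial gallon = 4.80380 US qt.
56.269 × 4.80380 ≈ 270.3 US qt.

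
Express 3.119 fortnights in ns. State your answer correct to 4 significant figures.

3.773e+15 nanoseconds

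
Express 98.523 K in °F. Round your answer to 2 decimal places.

K = (°F + 459.67) × 5/9.
Applying the formula gives -282.33 °F.

-282.33 °F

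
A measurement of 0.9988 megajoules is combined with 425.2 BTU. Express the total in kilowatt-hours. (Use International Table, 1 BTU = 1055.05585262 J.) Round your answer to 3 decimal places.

0.402 kWh

0.9988 MJ = 0.277444 kWh and 425.2 BTU = 0.124614 kWh.
0.277444 + 0.124614 ≈ 0.402 kWh.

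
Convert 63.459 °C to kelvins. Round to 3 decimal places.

336.609 K

K = °C + 273.15.
Applying the formula gives 336.609 K.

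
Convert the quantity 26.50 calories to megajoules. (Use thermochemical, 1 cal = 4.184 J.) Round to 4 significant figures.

0.0001109 MJ

1 calorie = 4.18400 × 10^-6 MJ.
26.50 × 4.18400 × 10^-6 ≈ 0.0001109 MJ.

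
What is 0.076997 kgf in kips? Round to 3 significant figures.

1 kgf = 0.00220462 kips.
So 0.076997 × 0.00220462 ≈ 0.000170 kip.

0.000170 kip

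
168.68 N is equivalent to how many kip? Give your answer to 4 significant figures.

0.03792 kip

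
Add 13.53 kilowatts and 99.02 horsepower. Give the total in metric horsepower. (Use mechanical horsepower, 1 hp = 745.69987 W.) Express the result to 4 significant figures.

13.53 kW = 18.3957 PS and 99.02 hp = 100.393 PS.
18.3957 + 100.393 ≈ 118.8 PS.

118.8 PS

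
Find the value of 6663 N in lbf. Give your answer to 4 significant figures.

1498 lbf

1 newton = 0.224809 lbf.
Thus 6663 × 0.224809 ≈ 1498 lbf.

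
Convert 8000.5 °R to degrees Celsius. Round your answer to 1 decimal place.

°R = (°C + 273.15) × 9/5.
Applying the formula gives 4171.6 °C.

4171.6 degrees Celsius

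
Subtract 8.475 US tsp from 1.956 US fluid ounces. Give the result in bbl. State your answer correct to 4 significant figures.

0.0001011 bbl

1.956 US fl oz = 0.000363839 bbl and 8.475 US tsp = 0.000262742 bbl.
0.000363839 − 0.000262742 ≈ 0.0001011 bbl.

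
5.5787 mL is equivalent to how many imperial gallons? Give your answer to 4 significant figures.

1 mL = 0.000219969 imp gal.
So 5.5787 × 0.000219969 ≈ 0.001227 imp gal.

0.001227 imperial gallons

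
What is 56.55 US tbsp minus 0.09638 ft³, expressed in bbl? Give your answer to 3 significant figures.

-0.0119 oil barrels

56.55 US tbsp = 0.00525949 bbl and 0.09638 ft³ = 0.0171660 bbl.
0.00525949 − 0.0171660 ≈ -0.0119 bbl.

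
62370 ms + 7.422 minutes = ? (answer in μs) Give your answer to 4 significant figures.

5.077 × 10^8 μs

62370 ms = 6.23700 × 10^7 μs and 7.422 min = 4.45320 × 10^8 μs.
6.23700 × 10^7 + 4.45320 × 10^8 ≈ 5.077 × 10^8 μs.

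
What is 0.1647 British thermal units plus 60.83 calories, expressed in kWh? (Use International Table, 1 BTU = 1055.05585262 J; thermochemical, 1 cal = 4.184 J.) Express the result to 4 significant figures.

0.1647 BTU = 4.82688e-5 kWh and 60.83 cal = 7.06980e-5 kWh.
4.82688e-5 + 7.06980e-5 ≈ 0.0001190 kWh.

0.0001190 kWh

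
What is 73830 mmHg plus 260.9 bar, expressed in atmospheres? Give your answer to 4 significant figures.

354.6 atmospheres

73830 mmHg = 97.1448 atm and 260.9 bar = 257.488 atm.
97.1448 + 257.488 ≈ 354.6 atm.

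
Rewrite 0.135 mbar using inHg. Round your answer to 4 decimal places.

0.0040 inHg

1 mbar = 0.0295300 inches of mercury.
Thus 0.135 × 0.0295300 ≈ 0.0040 inHg.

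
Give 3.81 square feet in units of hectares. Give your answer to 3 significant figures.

1 square foot = 9.29030e-6 hectares.
Thus 3.81 × 9.29030e-6 ≈ 3.54e-5 ha.

3.54e-5 ha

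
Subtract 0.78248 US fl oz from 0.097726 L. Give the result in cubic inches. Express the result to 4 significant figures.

0.097726 L = 5.96361 in³ and 0.78248 US fl oz = 1.41213 in³.
5.96361 − 1.41213 ≈ 4.551 in³.

4.551 cubic inches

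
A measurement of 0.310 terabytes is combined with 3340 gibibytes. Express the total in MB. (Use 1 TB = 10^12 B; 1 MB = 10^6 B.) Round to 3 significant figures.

0.310 TB = 310000 MB and 3340 GiB = 3.58630 × 10^6 MB.
310000 + 3.58630 × 10^6 ≈ 3.90 × 10^6 MB.

3.90 × 10^6 MB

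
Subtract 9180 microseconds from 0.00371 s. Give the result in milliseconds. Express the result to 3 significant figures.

0.00371 s = 3.71000 ms and 9180 μs = 9.18000 ms.
3.71000 − 9.18000 ≈ -5.47 ms.

-5.47 ms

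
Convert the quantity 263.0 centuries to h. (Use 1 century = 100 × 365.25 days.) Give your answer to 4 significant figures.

2.305 × 10^8 h

1 century = 876600 hours.
So 263.0 × 876600 ≈ 2.305 × 10^8 h.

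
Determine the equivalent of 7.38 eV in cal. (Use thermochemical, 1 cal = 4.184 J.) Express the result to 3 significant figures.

2.83 × 10^-19 cal

1 eV = 3.82929 × 10^-20 calories.
So 7.38 × 3.82929 × 10^-20 ≈ 2.83 × 10^-19 cal.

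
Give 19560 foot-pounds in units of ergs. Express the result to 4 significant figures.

1 ft·lbf = 1.35582 × 10^7 ergs.
So 19560 × 1.35582 × 10^7 ≈ 2.652 × 10^11 erg.

2.652 × 10^11 ergs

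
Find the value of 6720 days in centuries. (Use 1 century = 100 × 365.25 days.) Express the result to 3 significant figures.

0.184 century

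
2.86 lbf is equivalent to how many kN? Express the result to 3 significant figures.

1 pound-force = 0.00444822 kN.
So 2.86 × 0.00444822 ≈ 0.0127 kN.

0.0127 kN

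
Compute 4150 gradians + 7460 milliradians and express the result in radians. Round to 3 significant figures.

72.6 rad

4150 grad = 65.1880 rad and 7460 mrad = 7.46000 rad.
65.1880 + 7.46000 ≈ 72.6 rad.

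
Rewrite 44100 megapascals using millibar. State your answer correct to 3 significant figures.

4.41e+8 millibar

1 megapascal = 10000.0 millibar.
44100 × 10000.0 ≈ 4.41e+8 mbar.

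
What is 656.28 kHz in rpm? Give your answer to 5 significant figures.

3.9377e+7 revolutions per minute

1 kilohertz = 60000.0 revolutions per minute.
Thus 656.28 × 60000.0 ≈ 3.9377e+7 rpm.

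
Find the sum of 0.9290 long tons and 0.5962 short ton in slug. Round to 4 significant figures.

101.7 slug

0.9290 long ton = 64.6782 slug and 0.5962 short ton = 37.0609 slug.
64.6782 + 37.0609 ≈ 101.7 slug.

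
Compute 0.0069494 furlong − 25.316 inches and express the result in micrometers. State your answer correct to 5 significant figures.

754970 μm

0.0069494 furlong = 1.39800 × 10^6 μm and 25.316 in = 643026 μm.
1.39800 × 10^6 − 643026 ≈ 754970 μm.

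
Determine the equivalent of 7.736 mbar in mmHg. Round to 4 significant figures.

5.802 millimeters of mercury

1 mbar = 0.750062 mmHg.
7.736 × 0.750062 ≈ 5.802 mmHg.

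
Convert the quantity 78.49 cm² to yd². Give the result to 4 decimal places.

1 cm² = 0.000119599 yd².
78.49 × 0.000119599 ≈ 0.0094 yd².

0.0094 yd²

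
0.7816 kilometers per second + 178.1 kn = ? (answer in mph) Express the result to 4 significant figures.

0.7816 km/s = 1748.39 mph and 178.1 kn = 204.954 mph.
1748.39 + 204.954 ≈ 1953 mph.

1953 mph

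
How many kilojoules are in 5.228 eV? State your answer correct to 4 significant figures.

8.376 × 10^-22 kilojoules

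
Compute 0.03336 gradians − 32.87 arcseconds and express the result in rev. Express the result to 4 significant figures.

0.03336 grad = 8.34000e-5 rev and 32.87 arcsec = 2.53627e-5 rev.
8.34000e-5 − 2.53627e-5 ≈ 5.804e-5 rev.

5.804e-5 rev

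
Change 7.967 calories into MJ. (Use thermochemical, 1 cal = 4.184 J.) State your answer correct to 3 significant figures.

3.33e-5 MJ

1 calorie = 4.18400e-6 megajoules.
7.967 × 4.18400e-6 ≈ 3.33e-5 MJ.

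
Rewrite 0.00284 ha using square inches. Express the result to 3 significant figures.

44000 in²

1 ha = 1.55000e+7 in².
0.00284 × 1.55000e+7 ≈ 44000 in².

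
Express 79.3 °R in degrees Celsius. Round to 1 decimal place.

°R = (°C + 273.15) × 9/5.
Applying the formula gives -229.1 °C.

-229.1 °C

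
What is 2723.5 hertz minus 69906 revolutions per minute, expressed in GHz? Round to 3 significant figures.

1.56e-6 GHz

2723.5 Hz = 2.72350e-6 GHz and 69906 rpm = 1.16510e-6 GHz.
2.72350e-6 − 1.16510e-6 ≈ 1.56e-6 GHz.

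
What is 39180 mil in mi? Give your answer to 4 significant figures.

0.0006184 mi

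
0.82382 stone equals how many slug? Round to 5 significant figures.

0.35847 slug

1 st = 0.435133 slug.
0.82382 × 0.435133 ≈ 0.35847 slug.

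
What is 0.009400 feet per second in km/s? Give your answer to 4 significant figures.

2.865e-6 kilometers per second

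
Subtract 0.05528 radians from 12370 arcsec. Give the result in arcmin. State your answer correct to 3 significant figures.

12370 arcsec = 206.167 arcmin and 0.05528 rad = 190.039 arcmin.
206.167 − 190.039 ≈ 16.1 arcmin.

16.1 arcmin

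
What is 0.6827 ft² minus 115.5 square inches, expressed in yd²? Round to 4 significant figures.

-0.01326 square yards

0.6827 ft² = 0.0758556 yd² and 115.5 in² = 0.0891204 yd².
0.0758556 − 0.0891204 ≈ -0.01326 yd².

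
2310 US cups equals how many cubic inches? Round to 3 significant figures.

1 US cup = 14.4375 in³.
Then 2310 × 14.4375 ≈ 33400 in³.

33400 in³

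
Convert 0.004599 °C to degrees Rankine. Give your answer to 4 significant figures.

491.7 °R

°R = (°C + 273.15) × 9/5.
Applying the formula gives 491.7 °R.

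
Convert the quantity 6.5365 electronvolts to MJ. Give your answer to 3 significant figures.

1 eV = 1.60218e-25 MJ.
So 6.5365 × 1.60218e-25 ≈ 1.05e-24 MJ.

1.05e-24 megajoules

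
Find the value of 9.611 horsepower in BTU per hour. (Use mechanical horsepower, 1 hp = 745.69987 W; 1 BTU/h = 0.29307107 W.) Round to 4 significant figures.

24450 BTU per hour

1 horsepower = 2544.43 BTU/h.
So 9.611 × 2544.43 ≈ 24450 BTU/h.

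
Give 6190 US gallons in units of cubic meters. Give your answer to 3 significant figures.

1 US gal = 0.00378541 cubic meters.
Then 6190 × 0.00378541 ≈ 23.4 m³.

23.4 m³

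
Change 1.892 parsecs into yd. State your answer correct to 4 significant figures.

6.385 × 10^16 yd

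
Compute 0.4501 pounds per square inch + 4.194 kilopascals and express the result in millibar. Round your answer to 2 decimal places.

72.97 mbar

0.4501 psi = 31.0333 mbar and 4.194 kPa = 41.9400 mbar.
31.0333 + 41.9400 ≈ 72.97 mbar.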